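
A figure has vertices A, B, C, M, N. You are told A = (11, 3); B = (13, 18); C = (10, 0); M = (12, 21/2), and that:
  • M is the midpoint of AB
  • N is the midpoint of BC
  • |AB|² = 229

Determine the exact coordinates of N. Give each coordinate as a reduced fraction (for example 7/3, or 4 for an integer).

1. N_x = 23/2  [2·N = B+C = (13, 18)+(10, 0)]
2. N_y = 9  [2·N = B+C = (13, 18)+(10, 0)]
   so N = (23/2, 9)

N = (23/2, 9)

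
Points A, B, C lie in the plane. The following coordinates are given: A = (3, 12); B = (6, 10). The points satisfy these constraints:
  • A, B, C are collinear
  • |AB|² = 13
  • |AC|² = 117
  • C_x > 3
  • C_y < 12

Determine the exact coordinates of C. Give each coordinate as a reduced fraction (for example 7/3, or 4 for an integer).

C = (12, 6)

1. C_x = 12  [[A, B, C are collinear ⇒ 2x+3y-42=0] ∩ [|C−(3, 12)|²=117]]
2. C_y = 6  [[A, B, C are collinear ⇒ 2x+3y-42=0] ∩ [|C−(3, 12)|²=117]]
   so C = (12, 6)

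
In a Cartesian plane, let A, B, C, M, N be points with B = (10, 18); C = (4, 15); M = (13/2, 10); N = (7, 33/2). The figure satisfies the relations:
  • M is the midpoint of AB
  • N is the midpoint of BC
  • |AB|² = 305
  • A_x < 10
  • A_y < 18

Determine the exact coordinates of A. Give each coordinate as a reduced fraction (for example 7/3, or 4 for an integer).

A = (3, 2)

1. A_x = 3  [A = 2·M−B = 2·(13/2, 10)−(10, 18)]
2. A_y = 2  [A = 2·M−B = 2·(13/2, 10)−(10, 18)]
   so A = (3, 2)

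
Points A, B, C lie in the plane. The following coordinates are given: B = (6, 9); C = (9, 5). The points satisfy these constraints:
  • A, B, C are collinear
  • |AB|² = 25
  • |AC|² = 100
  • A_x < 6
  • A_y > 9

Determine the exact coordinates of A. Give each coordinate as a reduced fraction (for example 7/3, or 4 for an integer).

A = (3, 13)

1. A_x = 3  [[A, B, C are collinear ⇒ 4x+3y-51=0] ∩ [|A−(6, 9)|²=25]]
2. A_y = 13  [[A, B, C are collinear ⇒ 4x+3y-51=0] ∩ [|A−(6, 9)|²=25]]
   so A = (3, 13)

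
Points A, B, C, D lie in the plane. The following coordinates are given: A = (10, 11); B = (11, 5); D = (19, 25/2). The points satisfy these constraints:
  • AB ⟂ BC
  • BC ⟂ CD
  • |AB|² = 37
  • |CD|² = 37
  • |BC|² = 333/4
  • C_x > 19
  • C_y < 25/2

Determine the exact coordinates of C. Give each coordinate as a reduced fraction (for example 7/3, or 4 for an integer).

C = (20, 13/2)

1. C_x = 20  [[AB ⟂ BC ⇒ 1x-6y+19=0] ∩ [|C−(19, 25/2)|²=37]]
2. C_y = 13/2  [[AB ⟂ BC ⇒ 1x-6y+19=0] ∩ [|C−(19, 25/2)|²=37]]
   so C = (20, 13/2)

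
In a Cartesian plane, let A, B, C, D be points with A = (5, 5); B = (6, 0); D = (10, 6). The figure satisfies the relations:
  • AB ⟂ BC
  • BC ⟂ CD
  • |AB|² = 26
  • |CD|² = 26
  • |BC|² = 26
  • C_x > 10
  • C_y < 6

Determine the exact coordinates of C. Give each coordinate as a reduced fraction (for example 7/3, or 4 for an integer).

1. C_x = 11  [[AB ⟂ BC ⇒ 1x-5y-6=0] ∩ [|C−(10, 6)|²=26]]
2. C_y = 1  [[AB ⟂ BC ⇒ 1x-5y-6=0] ∩ [|C−(10, 6)|²=26]]
   so C = (11, 1)

C = (11, 1)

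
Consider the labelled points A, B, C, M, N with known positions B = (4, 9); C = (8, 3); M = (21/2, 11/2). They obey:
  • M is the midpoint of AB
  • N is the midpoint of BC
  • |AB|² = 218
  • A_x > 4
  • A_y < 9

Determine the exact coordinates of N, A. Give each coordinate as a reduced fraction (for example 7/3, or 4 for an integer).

1. A_x = 17  [A = 2·M−B = 2·(21/2, 11/2)−(4, 9)]
2. A_y = 2  [A = 2·M−B = 2·(21/2, 11/2)−(4, 9)]
   so A = (17, 2)
3. N_x = 6  [2·N = B+C = (4, 9)+(8, 3)]
4. N_y = 6  [2·N = B+C = (4, 9)+(8, 3)]
   so N = (6, 6)

N = (6, 6)
A = (17, 2)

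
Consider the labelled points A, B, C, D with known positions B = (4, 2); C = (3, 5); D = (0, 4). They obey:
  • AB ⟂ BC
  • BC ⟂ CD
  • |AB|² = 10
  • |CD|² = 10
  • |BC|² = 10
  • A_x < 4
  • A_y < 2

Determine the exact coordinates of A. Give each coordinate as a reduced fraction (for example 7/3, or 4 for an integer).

A = (1, 1)

1. A_x = 1  [[AB ⟂ BC ⇒ 1x-3y+2=0] ∩ [|A−(4, 2)|²=10]]
2. A_y = 1  [[AB ⟂ BC ⇒ 1x-3y+2=0] ∩ [|A−(4, 2)|²=10]]
   so A = (1, 1)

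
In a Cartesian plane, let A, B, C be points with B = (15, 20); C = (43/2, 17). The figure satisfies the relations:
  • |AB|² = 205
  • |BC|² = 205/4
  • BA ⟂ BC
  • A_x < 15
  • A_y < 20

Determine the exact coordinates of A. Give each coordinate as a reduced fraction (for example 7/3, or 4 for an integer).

1. A_x = 9  [[BA ⟂ BC ⇒ 13/2x-3y-75/2=0] ∩ [|A−(15, 20)|²=205]]
2. A_y = 7  [[BA ⟂ BC ⇒ 13/2x-3y-75/2=0] ∩ [|A−(15, 20)|²=205]]
   so A = (9, 7)

A = (9, 7)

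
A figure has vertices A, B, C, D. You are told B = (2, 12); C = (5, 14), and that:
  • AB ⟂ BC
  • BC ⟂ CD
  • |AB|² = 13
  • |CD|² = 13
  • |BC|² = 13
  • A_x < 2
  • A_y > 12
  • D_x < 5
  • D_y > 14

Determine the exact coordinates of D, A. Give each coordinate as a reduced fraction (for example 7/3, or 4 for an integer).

1. D_x = 3  [[BC ⟂ CD ⇒ 3x+2y-43=0] ∩ [|D−(5, 14)|²=13]]
2. D_y = 17  [[BC ⟂ CD ⇒ 3x+2y-43=0] ∩ [|D−(5, 14)|²=13]]
   so D = (3, 17)
3. A_x = 0  [[AB ⟂ BC ⇒ -3x-2y+30=0] ∩ [|A−(2, 12)|²=13]]
4. A_y = 15  [[AB ⟂ BC ⇒ -3x-2y+30=0] ∩ [|A−(2, 12)|²=13]]
   so A = (0, 15)

D = (3, 17)
A = (0, 15)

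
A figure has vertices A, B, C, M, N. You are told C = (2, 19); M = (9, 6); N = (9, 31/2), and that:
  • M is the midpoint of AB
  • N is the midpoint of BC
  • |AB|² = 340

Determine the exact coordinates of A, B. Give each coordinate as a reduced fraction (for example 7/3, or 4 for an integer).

1. B_x = 16  [B = 2·N−C = 2·(9, 31/2)−(2, 19)]
2. B_y = 12  [B = 2·N−C = 2·(9, 31/2)−(2, 19)]
   so B = (16, 12)
3. A_x = 2  [A = 2·M−B = 2·(9, 6)−(16, 12)]
4. A_y = 0  [A = 2·M−B = 2·(9, 6)−(16, 12)]
   so A = (2, 0)

A = (2, 0)
B = (16, 12)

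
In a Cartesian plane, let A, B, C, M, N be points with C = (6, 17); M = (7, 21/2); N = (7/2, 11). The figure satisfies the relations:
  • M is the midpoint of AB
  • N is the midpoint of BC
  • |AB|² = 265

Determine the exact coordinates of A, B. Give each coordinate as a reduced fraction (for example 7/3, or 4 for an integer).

A = (13, 16)
B = (1, 5)

1. B_x = 1  [B = 2·N−C = 2·(7/2, 11)−(6, 17)]
2. B_y = 5  [B = 2·N−C = 2·(7/2, 11)−(6, 17)]
   so B = (1, 5)
3. A_x = 13  [A = 2·M−B = 2·(7, 21/2)−(1, 5)]
4. A_y = 16  [A = 2·M−B = 2·(7, 21/2)−(1, 5)]
   so A = (13, 16)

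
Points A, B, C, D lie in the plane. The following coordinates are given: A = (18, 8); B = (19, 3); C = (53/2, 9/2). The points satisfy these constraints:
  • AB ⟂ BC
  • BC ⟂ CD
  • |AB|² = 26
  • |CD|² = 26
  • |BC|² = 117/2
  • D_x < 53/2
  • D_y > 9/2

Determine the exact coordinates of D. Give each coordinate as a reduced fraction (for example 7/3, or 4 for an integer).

1. D_x = 51/2  [[BC ⟂ CD ⇒ 15/2x+3/2y-411/2=0] ∩ [|D−(53/2, 9/2)|²=26]]
2. D_y = 19/2  [[BC ⟂ CD ⇒ 15/2x+3/2y-411/2=0] ∩ [|D−(53/2, 9/2)|²=26]]
   so D = (51/2, 19/2)

D = (51/2, 19/2)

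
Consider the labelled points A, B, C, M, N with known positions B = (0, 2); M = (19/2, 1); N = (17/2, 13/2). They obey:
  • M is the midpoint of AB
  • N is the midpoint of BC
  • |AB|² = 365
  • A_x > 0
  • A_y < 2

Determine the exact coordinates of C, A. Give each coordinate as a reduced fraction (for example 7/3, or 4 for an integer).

C = (17, 11)
A = (19, 0)

1. A_x = 19  [A = 2·M−B = 2·(19/2, 1)−(0, 2)]
2. A_y = 0  [A = 2·M−B = 2·(19/2, 1)−(0, 2)]
   so A = (19, 0)
3. C_x = 17  [C = 2·N−B = 2·(17/2, 13/2)−(0, 2)]
4. C_y = 11  [C = 2·N−B = 2·(17/2, 13/2)−(0, 2)]
   so C = (17, 11)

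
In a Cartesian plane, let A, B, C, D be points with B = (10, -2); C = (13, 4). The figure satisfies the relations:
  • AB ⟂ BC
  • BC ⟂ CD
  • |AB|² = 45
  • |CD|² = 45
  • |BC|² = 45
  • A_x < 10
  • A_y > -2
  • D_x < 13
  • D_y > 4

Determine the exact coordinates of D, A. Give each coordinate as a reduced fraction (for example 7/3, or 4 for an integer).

1. D_x = 7  [[BC ⟂ CD ⇒ 3x+6y-63=0] ∩ [|D−(13, 4)|²=45]]
2. D_y = 7  [[BC ⟂ CD ⇒ 3x+6y-63=0] ∩ [|D−(13, 4)|²=45]]
   so D = (7, 7)
3. A_x = 4  [[AB ⟂ BC ⇒ -3x-6y+18=0] ∩ [|A−(10, -2)|²=45]]
4. A_y = 1  [[AB ⟂ BC ⇒ -3x-6y+18=0] ∩ [|A−(10, -2)|²=45]]
   so A = (4, 1)

D = (7, 7)
A = (4, 1)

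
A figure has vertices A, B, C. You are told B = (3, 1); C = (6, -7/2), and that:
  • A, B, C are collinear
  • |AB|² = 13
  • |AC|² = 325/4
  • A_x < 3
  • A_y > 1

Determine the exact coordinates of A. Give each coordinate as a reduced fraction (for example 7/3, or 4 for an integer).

A = (1, 4)

1. A_x = 1  [[A, B, C are collinear ⇒ 9/2x+3y-33/2=0] ∩ [|A−(3, 1)|²=13]]
2. A_y = 4  [[A, B, C are collinear ⇒ 9/2x+3y-33/2=0] ∩ [|A−(3, 1)|²=13]]
   so A = (1, 4)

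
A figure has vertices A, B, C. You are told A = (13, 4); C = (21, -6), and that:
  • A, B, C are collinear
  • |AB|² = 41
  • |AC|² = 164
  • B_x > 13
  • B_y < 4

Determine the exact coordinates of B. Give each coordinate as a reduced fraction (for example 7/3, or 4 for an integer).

1. B_x = 17  [[A, B, C are collinear ⇒ -10x-8y+162=0] ∩ [|B−(13, 4)|²=41]]
2. B_y = -1  [[A, B, C are collinear ⇒ -10x-8y+162=0] ∩ [|B−(13, 4)|²=41]]
   so B = (17, -1)

B = (17, -1)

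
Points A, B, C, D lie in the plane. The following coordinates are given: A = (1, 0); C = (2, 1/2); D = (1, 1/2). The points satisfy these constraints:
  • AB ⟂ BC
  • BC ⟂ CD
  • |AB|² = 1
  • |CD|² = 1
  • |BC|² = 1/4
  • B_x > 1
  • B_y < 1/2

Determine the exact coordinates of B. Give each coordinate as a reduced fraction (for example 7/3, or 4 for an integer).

B = (2, 0)

1. B_x = 2  [[BC ⟂ CD ⇒ 1x-2=0] ∩ [|B−(1, 0)|²=1]]
2. B_y = 0  [[BC ⟂ CD ⇒ 1x-2=0] ∩ [|B−(1, 0)|²=1]]
   so B = (2, 0)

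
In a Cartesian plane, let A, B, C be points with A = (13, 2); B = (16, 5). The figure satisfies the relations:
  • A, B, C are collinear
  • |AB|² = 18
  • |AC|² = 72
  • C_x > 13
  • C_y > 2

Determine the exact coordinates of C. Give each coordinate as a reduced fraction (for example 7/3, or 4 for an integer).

C = (19, 8)

1. C_x = 19  [[A, B, C are collinear ⇒ -3x+3y+33=0] ∩ [|C−(13, 2)|²=72]]
2. C_y = 8  [[A, B, C are collinear ⇒ -3x+3y+33=0] ∩ [|C−(13, 2)|²=72]]
   so C = (19, 8)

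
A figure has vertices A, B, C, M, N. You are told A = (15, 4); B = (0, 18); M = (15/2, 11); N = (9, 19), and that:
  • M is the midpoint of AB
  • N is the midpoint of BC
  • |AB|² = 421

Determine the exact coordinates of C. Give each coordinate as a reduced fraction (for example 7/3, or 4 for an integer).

C = (18, 20)

1. C_x = 18  [C = 2·N−B = 2·(9, 19)−(0, 18)]
2. C_y = 20  [C = 2·N−B = 2·(9, 19)−(0, 18)]
   so C = (18, 20)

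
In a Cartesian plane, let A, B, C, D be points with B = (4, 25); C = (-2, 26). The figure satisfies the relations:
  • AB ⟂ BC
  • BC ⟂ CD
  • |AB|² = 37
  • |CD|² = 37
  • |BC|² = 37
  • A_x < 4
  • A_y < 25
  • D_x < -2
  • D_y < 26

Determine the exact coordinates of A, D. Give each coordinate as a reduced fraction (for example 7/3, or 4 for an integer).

A = (3, 19)
D = (-3, 20)

1. A_x = 3  [[AB ⟂ BC ⇒ 6x-1y+1=0] ∩ [|A−(4, 25)|²=37]]
2. A_y = 19  [[AB ⟂ BC ⇒ 6x-1y+1=0] ∩ [|A−(4, 25)|²=37]]
   so A = (3, 19)
3. D_x = -3  [[BC ⟂ CD ⇒ -6x+1y-38=0] ∩ [|D−(-2, 26)|²=37]]
4. D_y = 20  [[BC ⟂ CD ⇒ -6x+1y-38=0] ∩ [|D−(-2, 26)|²=37]]
   so D = (-3, 20)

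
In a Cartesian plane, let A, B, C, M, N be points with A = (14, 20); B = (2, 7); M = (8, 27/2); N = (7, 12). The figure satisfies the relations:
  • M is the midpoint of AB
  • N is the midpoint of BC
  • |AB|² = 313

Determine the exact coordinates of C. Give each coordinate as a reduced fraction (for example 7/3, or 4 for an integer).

C = (12, 17)

1. C_x = 12  [C = 2·N−B = 2·(7, 12)−(2, 7)]
2. C_y = 17  [C = 2·N−B = 2·(7, 12)−(2, 7)]
   so C = (12, 17)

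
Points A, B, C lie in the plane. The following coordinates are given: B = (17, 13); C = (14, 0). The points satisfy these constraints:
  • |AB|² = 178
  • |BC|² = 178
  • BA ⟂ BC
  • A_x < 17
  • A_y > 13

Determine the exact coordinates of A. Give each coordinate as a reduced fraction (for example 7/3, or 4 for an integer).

A = (4, 16)

1. A_x = 4  [[BA ⟂ BC ⇒ -3x-13y+220=0] ∩ [|A−(17, 13)|²=178]]
2. A_y = 16  [[BA ⟂ BC ⇒ -3x-13y+220=0] ∩ [|A−(17, 13)|²=178]]
   so A = (4, 16)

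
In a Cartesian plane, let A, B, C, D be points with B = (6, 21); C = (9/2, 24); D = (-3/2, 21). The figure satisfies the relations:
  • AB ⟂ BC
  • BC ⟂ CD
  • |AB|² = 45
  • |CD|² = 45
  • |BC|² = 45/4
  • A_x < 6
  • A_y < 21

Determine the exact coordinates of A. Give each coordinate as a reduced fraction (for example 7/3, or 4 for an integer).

A = (0, 18)

1. A_x = 0  [[AB ⟂ BC ⇒ 3/2x-3y+54=0] ∩ [|A−(6, 21)|²=45]]
2. A_y = 18  [[AB ⟂ BC ⇒ 3/2x-3y+54=0] ∩ [|A−(6, 21)|²=45]]
   so A = (0, 18)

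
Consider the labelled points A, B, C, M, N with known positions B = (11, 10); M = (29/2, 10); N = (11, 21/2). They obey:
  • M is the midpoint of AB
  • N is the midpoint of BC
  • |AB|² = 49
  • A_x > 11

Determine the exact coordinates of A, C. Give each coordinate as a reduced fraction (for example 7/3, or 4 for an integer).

A = (18, 10)
C = (11, 11)

1. A_x = 18  [A = 2·M−B = 2·(29/2, 10)−(11, 10)]
2. A_y = 10  [A = 2·M−B = 2·(29/2, 10)−(11, 10)]
   so A = (18, 10)
3. C_x = 11  [C = 2·N−B = 2·(11, 21/2)−(11, 10)]
4. C_y = 11  [C = 2·N−B = 2·(11, 21/2)−(11, 10)]
   so C = (11, 11)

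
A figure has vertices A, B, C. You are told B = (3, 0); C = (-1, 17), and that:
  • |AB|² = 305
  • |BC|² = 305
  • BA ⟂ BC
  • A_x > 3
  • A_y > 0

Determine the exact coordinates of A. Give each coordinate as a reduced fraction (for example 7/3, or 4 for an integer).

1. A_x = 20  [[BA ⟂ BC ⇒ -4x+17y+12=0] ∩ [|A−(3, 0)|²=305]]
2. A_y = 4  [[BA ⟂ BC ⇒ -4x+17y+12=0] ∩ [|A−(3, 0)|²=305]]
   so A = (20, 4)

A = (20, 4)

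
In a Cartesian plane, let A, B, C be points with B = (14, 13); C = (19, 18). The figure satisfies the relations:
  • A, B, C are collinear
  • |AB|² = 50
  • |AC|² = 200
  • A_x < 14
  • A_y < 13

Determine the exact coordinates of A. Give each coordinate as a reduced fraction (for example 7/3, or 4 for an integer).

A = (9, 8)

1. A_x = 9  [[A, B, C are collinear ⇒ -5x+5y+5=0] ∩ [|A−(14, 13)|²=50]]
2. A_y = 8  [[A, B, C are collinear ⇒ -5x+5y+5=0] ∩ [|A−(14, 13)|²=50]]
   so A = (9, 8)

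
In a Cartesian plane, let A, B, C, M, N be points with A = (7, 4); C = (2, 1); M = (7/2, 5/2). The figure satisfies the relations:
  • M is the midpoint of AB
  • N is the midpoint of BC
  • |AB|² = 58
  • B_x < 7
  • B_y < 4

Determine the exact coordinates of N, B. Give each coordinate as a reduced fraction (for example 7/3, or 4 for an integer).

N = (1, 1)
B = (0, 1)

1. B_x = 0  [B = 2·M−A = 2·(7/2, 5/2)−(7, 4)]
2. B_y = 1  [B = 2·M−A = 2·(7/2, 5/2)−(7, 4)]
   so B = (0, 1)
3. N_x = 1  [2·N = B+C = (0, 1)+(2, 1)]
4. N_y = 1  [2·N = B+C = (0, 1)+(2, 1)]
   so N = (1, 1)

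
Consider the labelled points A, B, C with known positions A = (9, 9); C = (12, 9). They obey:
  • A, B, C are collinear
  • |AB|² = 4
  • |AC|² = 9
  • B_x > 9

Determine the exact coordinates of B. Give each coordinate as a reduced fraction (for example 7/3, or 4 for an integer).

B = (11, 9)

1. B_x = 11  [[A, B, C are collinear ⇒ -3y+27=0] ∩ [|B−(9, 9)|²=4]]
2. B_y = 9  [[A, B, C are collinear ⇒ -3y+27=0] ∩ [|B−(9, 9)|²=4]]
   so B = (11, 9)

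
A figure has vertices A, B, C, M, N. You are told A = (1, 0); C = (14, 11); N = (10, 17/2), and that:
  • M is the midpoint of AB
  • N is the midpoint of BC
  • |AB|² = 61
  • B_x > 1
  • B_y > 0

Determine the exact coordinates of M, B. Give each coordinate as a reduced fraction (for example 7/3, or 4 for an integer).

1. B_x = 6  [B = 2·N−C = 2·(10, 17/2)−(14, 11)]
2. B_y = 6  [B = 2·N−C = 2·(10, 17/2)−(14, 11)]
   so B = (6, 6)
3. M_x = 7/2  [2·M = A+B = (1, 0)+(6, 6)]
4. M_y = 3  [2·M = A+B = (1, 0)+(6, 6)]
   so M = (7/2, 3)

M = (7/2, 3)
B = (6, 6)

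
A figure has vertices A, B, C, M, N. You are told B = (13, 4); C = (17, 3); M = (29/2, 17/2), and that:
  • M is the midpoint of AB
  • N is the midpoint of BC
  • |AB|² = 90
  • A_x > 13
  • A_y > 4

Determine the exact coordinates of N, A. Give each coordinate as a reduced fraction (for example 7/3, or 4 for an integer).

N = (15, 7/2)
A = (16, 13)

1. A_x = 16  [A = 2·M−B = 2·(29/2, 17/2)−(13, 4)]
2. A_y = 13  [A = 2·M−B = 2·(29/2, 17/2)−(13, 4)]
   so A = (16, 13)
3. N_x = 15  [2·N = B+C = (13, 4)+(17, 3)]
4. N_y = 7/2  [2·N = B+C = (13, 4)+(17, 3)]
   so N = (15, 7/2)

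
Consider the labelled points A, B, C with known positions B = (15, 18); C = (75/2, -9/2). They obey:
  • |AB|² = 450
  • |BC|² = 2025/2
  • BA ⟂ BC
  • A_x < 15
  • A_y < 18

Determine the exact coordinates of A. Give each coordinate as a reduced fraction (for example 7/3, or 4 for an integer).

1. A_x = 0  [[BA ⟂ BC ⇒ 45/2x-45/2y+135/2=0] ∩ [|A−(15, 18)|²=450]]
2. A_y = 3  [[BA ⟂ BC ⇒ 45/2x-45/2y+135/2=0] ∩ [|A−(15, 18)|²=450]]
   so A = (0, 3)

A = (0, 3)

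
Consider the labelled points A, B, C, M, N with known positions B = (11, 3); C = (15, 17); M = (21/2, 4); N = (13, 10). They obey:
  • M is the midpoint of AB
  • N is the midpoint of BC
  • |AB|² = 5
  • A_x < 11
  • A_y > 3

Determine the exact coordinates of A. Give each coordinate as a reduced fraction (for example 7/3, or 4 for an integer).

A = (10, 5)

1. A_x = 10  [A = 2·M−B = 2·(21/2, 4)−(11, 3)]
2. A_y = 5  [A = 2·M−B = 2·(21/2, 4)−(11, 3)]
   so A = (10, 5)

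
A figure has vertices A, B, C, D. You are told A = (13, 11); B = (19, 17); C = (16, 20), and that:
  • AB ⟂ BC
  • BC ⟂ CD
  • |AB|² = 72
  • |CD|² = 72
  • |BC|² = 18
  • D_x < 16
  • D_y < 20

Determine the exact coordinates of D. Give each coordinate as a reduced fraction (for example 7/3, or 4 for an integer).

D = (10, 14)

1. D_x = 10  [[BC ⟂ CD ⇒ -3x+3y-12=0] ∩ [|D−(16, 20)|²=72]]
2. D_y = 14  [[BC ⟂ CD ⇒ -3x+3y-12=0] ∩ [|D−(16, 20)|²=72]]
   so D = (10, 14)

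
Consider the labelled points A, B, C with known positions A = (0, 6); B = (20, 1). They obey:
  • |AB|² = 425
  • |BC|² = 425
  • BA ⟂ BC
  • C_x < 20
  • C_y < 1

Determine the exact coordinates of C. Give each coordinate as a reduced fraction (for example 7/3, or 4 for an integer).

C = (15, -19)

1. C_x = 15  [[BA ⟂ BC ⇒ -20x+5y+395=0] ∩ [|C−(20, 1)|²=425]]
2. C_y = -19  [[BA ⟂ BC ⇒ -20x+5y+395=0] ∩ [|C−(20, 1)|²=425]]
   so C = (15, -19)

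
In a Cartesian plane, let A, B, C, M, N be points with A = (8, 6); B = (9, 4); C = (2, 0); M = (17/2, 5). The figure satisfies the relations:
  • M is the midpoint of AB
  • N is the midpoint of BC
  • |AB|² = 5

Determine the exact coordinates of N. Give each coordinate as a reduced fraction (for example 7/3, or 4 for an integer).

1. N_x = 11/2  [2·N = B+C = (9, 4)+(2, 0)]
2. N_y = 2  [2·N = B+C = (9, 4)+(2, 0)]
   so N = (11/2, 2)

N = (11/2, 2)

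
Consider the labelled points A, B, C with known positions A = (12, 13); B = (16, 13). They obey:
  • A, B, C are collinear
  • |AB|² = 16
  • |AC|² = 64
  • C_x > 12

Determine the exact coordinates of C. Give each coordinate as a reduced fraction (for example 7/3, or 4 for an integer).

1. C_x = 20  [[A, B, C are collinear ⇒ 4y-52=0] ∩ [|C−(12, 13)|²=64]]
2. C_y = 13  [[A, B, C are collinear ⇒ 4y-52=0] ∩ [|C−(12, 13)|²=64]]
   so C = (20, 13)

C = (20, 13)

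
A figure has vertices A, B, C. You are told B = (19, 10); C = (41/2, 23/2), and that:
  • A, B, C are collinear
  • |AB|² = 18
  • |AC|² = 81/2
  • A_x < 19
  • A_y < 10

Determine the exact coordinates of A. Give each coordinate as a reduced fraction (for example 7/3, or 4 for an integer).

A = (16, 7)

1. A_x = 16  [[A, B, C are collinear ⇒ -3/2x+3/2y+27/2=0] ∩ [|A−(19, 10)|²=18]]
2. A_y = 7  [[A, B, C are collinear ⇒ -3/2x+3/2y+27/2=0] ∩ [|A−(19, 10)|²=18]]
   so A = (16, 7)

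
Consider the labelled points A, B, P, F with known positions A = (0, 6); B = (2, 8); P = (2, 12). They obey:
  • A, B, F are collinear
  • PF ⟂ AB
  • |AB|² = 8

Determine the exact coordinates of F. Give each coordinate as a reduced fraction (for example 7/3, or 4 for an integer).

1. F_x = 4  [[A, B, F are collinear ⇒ -2x+2y-12=0] ∩ [PF ⟂ AB ⇒ 2x+2y-28=0]]
2. F_y = 10  [[A, B, F are collinear ⇒ -2x+2y-12=0] ∩ [PF ⟂ AB ⇒ 2x+2y-28=0]]
   so F = (4, 10)

F = (4, 10)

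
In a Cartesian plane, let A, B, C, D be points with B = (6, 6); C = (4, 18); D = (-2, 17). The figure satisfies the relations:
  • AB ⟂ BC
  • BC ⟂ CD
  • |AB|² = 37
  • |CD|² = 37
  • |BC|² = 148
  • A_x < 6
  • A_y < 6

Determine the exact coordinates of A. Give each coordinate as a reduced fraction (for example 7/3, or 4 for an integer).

1. A_x = 0  [[AB ⟂ BC ⇒ 2x-12y+60=0] ∩ [|A−(6, 6)|²=37]]
2. A_y = 5  [[AB ⟂ BC ⇒ 2x-12y+60=0] ∩ [|A−(6, 6)|²=37]]
   so A = (0, 5)

A = (0, 5)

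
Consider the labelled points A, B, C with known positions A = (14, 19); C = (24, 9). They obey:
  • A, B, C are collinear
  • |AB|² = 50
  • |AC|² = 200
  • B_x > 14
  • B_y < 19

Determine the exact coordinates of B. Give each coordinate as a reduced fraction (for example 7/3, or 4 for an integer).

B = (19, 14)

1. B_x = 19  [[A, B, C are collinear ⇒ -10x-10y+330=0] ∩ [|B−(14, 19)|²=50]]
2. B_y = 14  [[A, B, C are collinear ⇒ -10x-10y+330=0] ∩ [|B−(14, 19)|²=50]]
   so B = (19, 14)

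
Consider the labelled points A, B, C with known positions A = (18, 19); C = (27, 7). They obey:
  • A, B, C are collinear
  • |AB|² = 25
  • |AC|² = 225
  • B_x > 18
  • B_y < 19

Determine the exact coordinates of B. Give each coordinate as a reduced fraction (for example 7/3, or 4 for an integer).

B = (21, 15)

1. B_x = 21  [[A, B, C are collinear ⇒ -12x-9y+387=0] ∩ [|B−(18, 19)|²=25]]
2. B_y = 15  [[A, B, C are collinear ⇒ -12x-9y+387=0] ∩ [|B−(18, 19)|²=25]]
   so B = (21, 15)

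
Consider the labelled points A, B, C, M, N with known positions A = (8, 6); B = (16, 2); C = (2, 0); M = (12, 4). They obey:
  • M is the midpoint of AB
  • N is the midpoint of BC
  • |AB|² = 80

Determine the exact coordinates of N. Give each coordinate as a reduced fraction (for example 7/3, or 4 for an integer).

N = (9, 1)

1. N_x = 9  [2·N = B+C = (16, 2)+(2, 0)]
2. N_y = 1  [2·N = B+C = (16, 2)+(2, 0)]
   so N = (9, 1)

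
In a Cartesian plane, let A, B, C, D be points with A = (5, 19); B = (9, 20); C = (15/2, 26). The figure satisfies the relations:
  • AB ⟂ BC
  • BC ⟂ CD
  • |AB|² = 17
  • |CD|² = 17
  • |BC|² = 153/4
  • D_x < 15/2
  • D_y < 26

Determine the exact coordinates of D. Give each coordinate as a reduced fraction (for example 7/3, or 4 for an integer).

D = (7/2, 25)

1. D_x = 7/2  [[BC ⟂ CD ⇒ -3/2x+6y-579/4=0] ∩ [|D−(15/2, 26)|²=17]]
2. D_y = 25  [[BC ⟂ CD ⇒ -3/2x+6y-579/4=0] ∩ [|D−(15/2, 26)|²=17]]
   so D = (7/2, 25)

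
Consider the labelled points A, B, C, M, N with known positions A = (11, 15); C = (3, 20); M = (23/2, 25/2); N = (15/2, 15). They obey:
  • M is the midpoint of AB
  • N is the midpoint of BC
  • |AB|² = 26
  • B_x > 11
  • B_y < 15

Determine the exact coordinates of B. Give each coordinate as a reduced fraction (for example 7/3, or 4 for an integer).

B = (12, 10)

1. B_x = 12  [B = 2·M−A = 2·(23/2, 25/2)−(11, 15)]
2. B_y = 10  [B = 2·M−A = 2·(23/2, 25/2)−(11, 15)]
   so B = (12, 10)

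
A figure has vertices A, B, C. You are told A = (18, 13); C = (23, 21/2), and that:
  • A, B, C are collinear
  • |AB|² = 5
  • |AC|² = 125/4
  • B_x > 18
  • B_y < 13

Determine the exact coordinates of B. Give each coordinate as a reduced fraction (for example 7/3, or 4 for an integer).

1. B_x = 20  [[A, B, C are collinear ⇒ -5/2x-5y+110=0] ∩ [|B−(18, 13)|²=5]]
2. B_y = 12  [[A, B, C are collinear ⇒ -5/2x-5y+110=0] ∩ [|B−(18, 13)|²=5]]
   so B = (20, 12)

B = (20, 12)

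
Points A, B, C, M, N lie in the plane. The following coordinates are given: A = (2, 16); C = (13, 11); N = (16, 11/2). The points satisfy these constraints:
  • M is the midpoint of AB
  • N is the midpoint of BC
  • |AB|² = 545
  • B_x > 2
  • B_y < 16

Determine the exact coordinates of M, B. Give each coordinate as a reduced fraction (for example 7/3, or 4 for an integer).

M = (21/2, 8)
B = (19, 0)

1. B_x = 19  [B = 2·N−C = 2·(16, 11/2)−(13, 11)]
2. B_y = 0  [B = 2·N−C = 2·(16, 11/2)−(13, 11)]
   so B = (19, 0)
3. M_x = 21/2  [2·M = A+B = (2, 16)+(19, 0)]
4. M_y = 8  [2·M = A+B = (2, 16)+(19, 0)]
   so M = (21/2, 8)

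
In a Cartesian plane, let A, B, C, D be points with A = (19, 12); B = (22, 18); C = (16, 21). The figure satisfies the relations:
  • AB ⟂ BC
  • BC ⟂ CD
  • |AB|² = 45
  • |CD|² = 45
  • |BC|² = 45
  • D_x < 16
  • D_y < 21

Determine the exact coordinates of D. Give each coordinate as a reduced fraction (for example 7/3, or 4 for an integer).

1. D_x = 13  [[BC ⟂ CD ⇒ -6x+3y+33=0] ∩ [|D−(16, 21)|²=45]]
2. D_y = 15  [[BC ⟂ CD ⇒ -6x+3y+33=0] ∩ [|D−(16, 21)|²=45]]
   so D = (13, 15)

D = (13, 15)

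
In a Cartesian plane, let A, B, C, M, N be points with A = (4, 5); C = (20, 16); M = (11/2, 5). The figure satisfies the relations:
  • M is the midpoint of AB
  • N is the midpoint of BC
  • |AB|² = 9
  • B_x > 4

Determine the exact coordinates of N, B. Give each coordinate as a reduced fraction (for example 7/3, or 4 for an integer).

1. B_x = 7  [B = 2·M−A = 2·(11/2, 5)−(4, 5)]
2. B_y = 5  [B = 2·M−A = 2·(11/2, 5)−(4, 5)]
   so B = (7, 5)
3. N_x = 27/2  [2·N = B+C = (7, 5)+(20, 16)]
4. N_y = 21/2  [2·N = B+C = (7, 5)+(20, 16)]
   so N = (27/2, 21/2)

N = (27/2, 21/2)
B = (7, 5)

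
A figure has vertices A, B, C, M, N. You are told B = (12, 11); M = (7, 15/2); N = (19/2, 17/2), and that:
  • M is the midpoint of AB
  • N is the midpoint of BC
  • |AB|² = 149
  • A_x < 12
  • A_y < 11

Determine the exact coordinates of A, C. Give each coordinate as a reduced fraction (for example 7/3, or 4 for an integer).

1. A_x = 2  [A = 2·M−B = 2·(7, 15/2)−(12, 11)]
2. A_y = 4  [A = 2·M−B = 2·(7, 15/2)−(12, 11)]
   so A = (2, 4)
3. C_x = 7  [C = 2·N−B = 2·(19/2, 17/2)−(12, 11)]
4. C_y = 6  [C = 2·N−B = 2·(19/2, 17/2)−(12, 11)]
   so C = (7, 6)

A = (2, 4)
C = (7, 6)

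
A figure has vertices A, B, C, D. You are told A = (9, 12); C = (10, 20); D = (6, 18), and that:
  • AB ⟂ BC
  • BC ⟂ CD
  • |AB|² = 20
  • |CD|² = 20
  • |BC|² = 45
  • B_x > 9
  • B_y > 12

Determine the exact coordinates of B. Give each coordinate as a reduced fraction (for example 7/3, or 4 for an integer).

B = (13, 14)

1. B_x = 13  [[BC ⟂ CD ⇒ 4x+2y-80=0] ∩ [|B−(9, 12)|²=20]]
2. B_y = 14  [[BC ⟂ CD ⇒ 4x+2y-80=0] ∩ [|B−(9, 12)|²=20]]
   so B = (13, 14)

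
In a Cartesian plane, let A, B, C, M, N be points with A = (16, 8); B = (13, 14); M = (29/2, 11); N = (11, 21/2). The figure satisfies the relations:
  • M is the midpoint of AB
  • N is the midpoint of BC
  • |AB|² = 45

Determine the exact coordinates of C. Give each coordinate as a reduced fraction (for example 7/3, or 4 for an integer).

C = (9, 7)

1. C_x = 9  [C = 2·N−B = 2·(11, 21/2)−(13, 14)]
2. C_y = 7  [C = 2·N−B = 2·(11, 21/2)−(13, 14)]
   so C = (9, 7)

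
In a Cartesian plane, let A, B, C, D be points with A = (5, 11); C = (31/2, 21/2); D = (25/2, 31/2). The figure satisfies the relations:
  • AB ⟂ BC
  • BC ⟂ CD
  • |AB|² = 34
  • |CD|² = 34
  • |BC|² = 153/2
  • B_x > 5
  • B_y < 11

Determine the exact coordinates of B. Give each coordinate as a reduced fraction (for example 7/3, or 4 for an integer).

B = (8, 6)

1. B_x = 8  [[BC ⟂ CD ⇒ 3x-5y+6=0] ∩ [|B−(5, 11)|²=34]]
2. B_y = 6  [[BC ⟂ CD ⇒ 3x-5y+6=0] ∩ [|B−(5, 11)|²=34]]
   so B = (8, 6)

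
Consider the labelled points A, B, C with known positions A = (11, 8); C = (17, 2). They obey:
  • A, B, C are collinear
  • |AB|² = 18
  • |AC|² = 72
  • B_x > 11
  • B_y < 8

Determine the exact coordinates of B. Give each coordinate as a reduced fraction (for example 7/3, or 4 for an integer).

B = (14, 5)

1. B_x = 14  [[A, B, C are collinear ⇒ -6x-6y+114=0] ∩ [|B−(11, 8)|²=18]]
2. B_y = 5  [[A, B, C are collinear ⇒ -6x-6y+114=0] ∩ [|B−(11, 8)|²=18]]
   so B = (14, 5)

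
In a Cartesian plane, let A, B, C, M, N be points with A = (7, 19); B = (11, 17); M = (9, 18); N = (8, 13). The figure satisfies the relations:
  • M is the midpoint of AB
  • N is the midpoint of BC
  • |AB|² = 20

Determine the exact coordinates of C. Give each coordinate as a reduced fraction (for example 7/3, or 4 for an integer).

1. C_x = 5  [C = 2·N−B = 2·(8, 13)−(11, 17)]
2. C_y = 9  [C = 2·N−B = 2·(8, 13)−(11, 17)]
   so C = (5, 9)

C = (5, 9)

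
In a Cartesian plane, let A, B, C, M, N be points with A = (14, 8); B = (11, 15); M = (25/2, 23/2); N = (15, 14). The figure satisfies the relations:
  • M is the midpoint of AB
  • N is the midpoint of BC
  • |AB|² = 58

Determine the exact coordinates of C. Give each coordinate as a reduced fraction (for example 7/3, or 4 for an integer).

C = (19, 13)

1. C_x = 19  [C = 2·N−B = 2·(15, 14)−(11, 15)]
2. C_y = 13  [C = 2·N−B = 2·(15, 14)−(11, 15)]
   so C = (19, 13)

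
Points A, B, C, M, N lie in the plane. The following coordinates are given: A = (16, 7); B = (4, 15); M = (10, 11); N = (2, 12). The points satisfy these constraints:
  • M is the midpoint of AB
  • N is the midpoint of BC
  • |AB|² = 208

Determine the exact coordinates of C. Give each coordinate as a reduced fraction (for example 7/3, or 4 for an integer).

C = (0, 9)

1. C_x = 0  [C = 2·N−B = 2·(2, 12)−(4, 15)]
2. C_y = 9  [C = 2·N−B = 2·(2, 12)−(4, 15)]
   so C = (0, 9)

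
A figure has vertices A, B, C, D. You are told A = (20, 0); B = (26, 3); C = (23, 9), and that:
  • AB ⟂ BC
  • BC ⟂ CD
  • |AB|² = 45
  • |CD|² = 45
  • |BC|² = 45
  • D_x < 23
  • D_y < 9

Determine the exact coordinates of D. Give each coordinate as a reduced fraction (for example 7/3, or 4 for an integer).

D = (17, 6)

1. D_x = 17  [[BC ⟂ CD ⇒ -3x+6y+15=0] ∩ [|D−(23, 9)|²=45]]
2. D_y = 6  [[BC ⟂ CD ⇒ -3x+6y+15=0] ∩ [|D−(23, 9)|²=45]]
   so D = (17, 6)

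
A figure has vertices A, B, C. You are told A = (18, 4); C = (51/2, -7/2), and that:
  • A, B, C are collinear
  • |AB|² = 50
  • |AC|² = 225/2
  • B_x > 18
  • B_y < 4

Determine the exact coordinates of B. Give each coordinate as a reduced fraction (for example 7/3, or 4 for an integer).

B = (23, -1)

1. B_x = 23  [[A, B, C are collinear ⇒ -15/2x-15/2y+165=0] ∩ [|B−(18, 4)|²=50]]
2. B_y = -1  [[A, B, C are collinear ⇒ -15/2x-15/2y+165=0] ∩ [|B−(18, 4)|²=50]]
   so B = (23, -1)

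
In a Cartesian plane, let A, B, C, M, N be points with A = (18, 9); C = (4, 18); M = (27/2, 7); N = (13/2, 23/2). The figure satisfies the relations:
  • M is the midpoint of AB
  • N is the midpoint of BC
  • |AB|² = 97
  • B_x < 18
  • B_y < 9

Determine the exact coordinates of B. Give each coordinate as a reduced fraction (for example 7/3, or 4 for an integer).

1. B_x = 9  [B = 2·M−A = 2·(27/2, 7)−(18, 9)]
2. B_y = 5  [B = 2·M−A = 2·(27/2, 7)−(18, 9)]
   so B = (9, 5)

B = (9, 5)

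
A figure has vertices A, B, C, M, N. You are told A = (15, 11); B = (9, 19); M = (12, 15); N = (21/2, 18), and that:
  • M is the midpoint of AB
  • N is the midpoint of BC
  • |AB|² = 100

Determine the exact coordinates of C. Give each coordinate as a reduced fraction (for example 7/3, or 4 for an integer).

C = (12, 17)

1. C_x = 12  [C = 2·N−B = 2·(21/2, 18)−(9, 19)]
2. C_y = 17  [C = 2·N−B = 2·(21/2, 18)−(9, 19)]
   so C = (12, 17)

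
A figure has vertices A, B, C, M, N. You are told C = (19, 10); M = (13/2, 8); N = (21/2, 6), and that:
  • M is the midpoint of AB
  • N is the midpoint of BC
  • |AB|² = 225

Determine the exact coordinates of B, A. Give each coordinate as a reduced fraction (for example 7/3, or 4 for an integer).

B = (2, 2)
A = (11, 14)

1. B_x = 2  [B = 2·N−C = 2·(21/2, 6)−(19, 10)]
2. B_y = 2  [B = 2·N−C = 2·(21/2, 6)−(19, 10)]
   so B = (2, 2)
3. A_x = 11  [A = 2·M−B = 2·(13/2, 8)−(2, 2)]
4. A_y = 14  [A = 2·M−B = 2·(13/2, 8)−(2, 2)]
   so A = (11, 14)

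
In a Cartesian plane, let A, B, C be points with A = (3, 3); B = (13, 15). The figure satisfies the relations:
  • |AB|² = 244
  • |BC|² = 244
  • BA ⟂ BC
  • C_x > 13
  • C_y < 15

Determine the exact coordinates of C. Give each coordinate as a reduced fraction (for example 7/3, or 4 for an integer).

C = (25, 5)

1. C_x = 25  [[BA ⟂ BC ⇒ -10x-12y+310=0] ∩ [|C−(13, 15)|²=244]]
2. C_y = 5  [[BA ⟂ BC ⇒ -10x-12y+310=0] ∩ [|C−(13, 15)|²=244]]
   so C = (25, 5)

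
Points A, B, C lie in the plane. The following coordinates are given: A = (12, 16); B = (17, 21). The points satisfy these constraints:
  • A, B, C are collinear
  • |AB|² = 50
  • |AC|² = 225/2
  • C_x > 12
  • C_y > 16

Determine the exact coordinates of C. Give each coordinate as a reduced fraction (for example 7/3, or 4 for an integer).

C = (39/2, 47/2)

1. C_x = 39/2  [[A, B, C are collinear ⇒ -5x+5y-20=0] ∩ [|C−(12, 16)|²=225/2]]
2. C_y = 47/2  [[A, B, C are collinear ⇒ -5x+5y-20=0] ∩ [|C−(12, 16)|²=225/2]]
   so C = (39/2, 47/2)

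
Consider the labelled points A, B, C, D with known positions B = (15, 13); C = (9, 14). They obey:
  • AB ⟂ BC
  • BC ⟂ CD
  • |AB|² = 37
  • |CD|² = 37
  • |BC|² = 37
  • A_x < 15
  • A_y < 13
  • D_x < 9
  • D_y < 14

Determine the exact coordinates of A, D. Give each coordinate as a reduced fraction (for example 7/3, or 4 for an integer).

1. A_x = 14  [[AB ⟂ BC ⇒ 6x-1y-77=0] ∩ [|A−(15, 13)|²=37]]
2. A_y = 7  [[AB ⟂ BC ⇒ 6x-1y-77=0] ∩ [|A−(15, 13)|²=37]]
   so A = (14, 7)
3. D_x = 8  [[BC ⟂ CD ⇒ -6x+1y+40=0] ∩ [|D−(9, 14)|²=37]]
4. D_y = 8  [[BC ⟂ CD ⇒ -6x+1y+40=0] ∩ [|D−(9, 14)|²=37]]
   so D = (8, 8)

A = (14, 7)
D = (8, 8)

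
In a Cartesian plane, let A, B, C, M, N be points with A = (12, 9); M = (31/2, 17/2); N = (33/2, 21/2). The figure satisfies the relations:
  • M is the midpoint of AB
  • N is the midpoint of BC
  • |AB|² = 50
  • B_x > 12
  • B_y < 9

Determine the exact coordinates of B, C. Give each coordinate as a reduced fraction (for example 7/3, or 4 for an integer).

B = (19, 8)
C = (14, 13)

1. B_x = 19  [B = 2·M−A = 2·(31/2, 17/2)−(12, 9)]
2. B_y = 8  [B = 2·M−A = 2·(31/2, 17/2)−(12, 9)]
   so B = (19, 8)
3. C_x = 14  [C = 2·N−B = 2·(33/2, 21/2)−(19, 8)]
4. C_y = 13  [C = 2·N−B = 2·(33/2, 21/2)−(19, 8)]
   so C = (14, 13)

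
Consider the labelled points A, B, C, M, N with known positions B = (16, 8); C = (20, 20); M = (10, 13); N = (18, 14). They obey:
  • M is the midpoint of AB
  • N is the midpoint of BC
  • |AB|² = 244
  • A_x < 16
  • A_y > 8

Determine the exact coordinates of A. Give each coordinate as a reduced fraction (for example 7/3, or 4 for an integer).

A = (4, 18)

1. A_x = 4  [A = 2·M−B = 2·(10, 13)−(16, 8)]
2. A_y = 18  [A = 2·M−B = 2·(10, 13)−(16, 8)]
   so A = (4, 18)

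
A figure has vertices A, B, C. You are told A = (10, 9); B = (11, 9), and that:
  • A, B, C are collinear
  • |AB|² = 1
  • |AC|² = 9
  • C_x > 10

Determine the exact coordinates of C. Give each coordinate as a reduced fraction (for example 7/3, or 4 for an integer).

1. C_x = 13  [[A, B, C are collinear ⇒ 1y-9=0] ∩ [|C−(10, 9)|²=9]]
2. C_y = 9  [[A, B, C are collinear ⇒ 1y-9=0] ∩ [|C−(10, 9)|²=9]]
   so C = (13, 9)

C = (13, 9)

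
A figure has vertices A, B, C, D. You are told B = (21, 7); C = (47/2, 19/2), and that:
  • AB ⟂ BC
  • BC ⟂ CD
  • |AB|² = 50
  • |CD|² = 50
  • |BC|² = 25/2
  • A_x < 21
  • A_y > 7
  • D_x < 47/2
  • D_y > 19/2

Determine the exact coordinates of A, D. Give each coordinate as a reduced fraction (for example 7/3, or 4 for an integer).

A = (16, 12)
D = (37/2, 29/2)

1. A_x = 16  [[AB ⟂ BC ⇒ -5/2x-5/2y+70=0] ∩ [|A−(21, 7)|²=50]]
2. A_y = 12  [[AB ⟂ BC ⇒ -5/2x-5/2y+70=0] ∩ [|A−(21, 7)|²=50]]
   so A = (16, 12)
3. D_x = 37/2  [[BC ⟂ CD ⇒ 5/2x+5/2y-165/2=0] ∩ [|D−(47/2, 19/2)|²=50]]
4. D_y = 29/2  [[BC ⟂ CD ⇒ 5/2x+5/2y-165/2=0] ∩ [|D−(47/2, 19/2)|²=50]]
   so D = (37/2, 29/2)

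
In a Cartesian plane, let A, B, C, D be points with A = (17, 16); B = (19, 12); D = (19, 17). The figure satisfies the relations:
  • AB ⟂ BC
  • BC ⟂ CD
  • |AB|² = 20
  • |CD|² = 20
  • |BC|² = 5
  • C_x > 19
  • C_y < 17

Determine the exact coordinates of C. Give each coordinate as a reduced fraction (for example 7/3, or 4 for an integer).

C = (21, 13)

1. C_x = 21  [[AB ⟂ BC ⇒ 2x-4y+10=0] ∩ [|C−(19, 17)|²=20]]
2. C_y = 13  [[AB ⟂ BC ⇒ 2x-4y+10=0] ∩ [|C−(19, 17)|²=20]]
   so C = (21, 13)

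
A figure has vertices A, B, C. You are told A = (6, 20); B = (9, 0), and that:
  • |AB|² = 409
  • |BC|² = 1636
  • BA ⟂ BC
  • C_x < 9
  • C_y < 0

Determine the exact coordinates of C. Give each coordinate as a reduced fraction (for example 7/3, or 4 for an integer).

1. C_x = -31  [[BA ⟂ BC ⇒ -3x+20y+27=0] ∩ [|C−(9, 0)|²=1636]]
2. C_y = -6  [[BA ⟂ BC ⇒ -3x+20y+27=0] ∩ [|C−(9, 0)|²=1636]]
   so C = (-31, -6)

C = (-31, -6)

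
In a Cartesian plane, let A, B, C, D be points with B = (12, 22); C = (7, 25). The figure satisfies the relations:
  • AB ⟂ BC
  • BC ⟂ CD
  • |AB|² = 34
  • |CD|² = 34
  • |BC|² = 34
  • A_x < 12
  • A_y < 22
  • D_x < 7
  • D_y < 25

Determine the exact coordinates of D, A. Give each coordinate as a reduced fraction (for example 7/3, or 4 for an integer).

1. D_x = 4  [[BC ⟂ CD ⇒ -5x+3y-40=0] ∩ [|D−(7, 25)|²=34]]
2. D_y = 20  [[BC ⟂ CD ⇒ -5x+3y-40=0] ∩ [|D−(7, 25)|²=34]]
   so D = (4, 20)
3. A_x = 9  [[AB ⟂ BC ⇒ 5x-3y+6=0] ∩ [|A−(12, 22)|²=34]]
4. A_y = 17  [[AB ⟂ BC ⇒ 5x-3y+6=0] ∩ [|A−(12, 22)|²=34]]
   so A = (9, 17)

D = (4, 20)
A = (9, 17)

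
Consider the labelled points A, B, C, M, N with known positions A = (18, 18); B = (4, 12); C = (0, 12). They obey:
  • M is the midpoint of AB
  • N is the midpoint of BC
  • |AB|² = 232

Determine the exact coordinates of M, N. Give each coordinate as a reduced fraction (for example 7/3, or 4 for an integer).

M = (11, 15)
N = (2, 12)

1. M_x = 11  [2·M = A+B = (18, 18)+(4, 12)]
2. M_y = 15  [2·M = A+B = (18, 18)+(4, 12)]
   so M = (11, 15)
3. N_x = 2  [2·N = B+C = (4, 12)+(0, 12)]
4. N_y = 12  [2·N = B+C = (4, 12)+(0, 12)]
   so N = (2, 12)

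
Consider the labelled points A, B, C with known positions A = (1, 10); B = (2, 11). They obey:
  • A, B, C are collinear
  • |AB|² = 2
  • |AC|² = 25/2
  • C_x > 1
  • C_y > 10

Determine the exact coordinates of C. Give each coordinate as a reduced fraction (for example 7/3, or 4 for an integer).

1. C_x = 7/2  [[A, B, C are collinear ⇒ -1x+1y-9=0] ∩ [|C−(1, 10)|²=25/2]]
2. C_y = 25/2  [[A, B, C are collinear ⇒ -1x+1y-9=0] ∩ [|C−(1, 10)|²=25/2]]
   so C = (7/2, 25/2)

C = (7/2, 25/2)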